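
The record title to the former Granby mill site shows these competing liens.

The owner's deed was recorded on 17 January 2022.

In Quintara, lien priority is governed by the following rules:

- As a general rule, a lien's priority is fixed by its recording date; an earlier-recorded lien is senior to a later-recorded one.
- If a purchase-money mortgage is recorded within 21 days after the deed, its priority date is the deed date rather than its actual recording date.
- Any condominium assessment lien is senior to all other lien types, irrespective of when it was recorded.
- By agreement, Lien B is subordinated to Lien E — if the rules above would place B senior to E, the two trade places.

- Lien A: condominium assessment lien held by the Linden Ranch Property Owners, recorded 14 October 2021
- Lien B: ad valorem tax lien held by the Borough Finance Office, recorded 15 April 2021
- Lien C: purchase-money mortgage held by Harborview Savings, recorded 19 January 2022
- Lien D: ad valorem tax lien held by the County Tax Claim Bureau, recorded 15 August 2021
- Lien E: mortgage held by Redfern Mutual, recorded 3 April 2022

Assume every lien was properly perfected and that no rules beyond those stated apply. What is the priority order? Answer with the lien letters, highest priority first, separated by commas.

A, E, D, C, B

Adjusting effective dates: C was recorded within the 21-day window, so its effective date is the deed date 17 January 2022.
A is a condominium assessment lien and takes priority over every other lien.
Ordering the rest by effective date: B (15 April 2021), D (15 August 2021), C (17 January 2022), E (3 April 2022).
The subordination applies — B was senior to E — so B and E swap.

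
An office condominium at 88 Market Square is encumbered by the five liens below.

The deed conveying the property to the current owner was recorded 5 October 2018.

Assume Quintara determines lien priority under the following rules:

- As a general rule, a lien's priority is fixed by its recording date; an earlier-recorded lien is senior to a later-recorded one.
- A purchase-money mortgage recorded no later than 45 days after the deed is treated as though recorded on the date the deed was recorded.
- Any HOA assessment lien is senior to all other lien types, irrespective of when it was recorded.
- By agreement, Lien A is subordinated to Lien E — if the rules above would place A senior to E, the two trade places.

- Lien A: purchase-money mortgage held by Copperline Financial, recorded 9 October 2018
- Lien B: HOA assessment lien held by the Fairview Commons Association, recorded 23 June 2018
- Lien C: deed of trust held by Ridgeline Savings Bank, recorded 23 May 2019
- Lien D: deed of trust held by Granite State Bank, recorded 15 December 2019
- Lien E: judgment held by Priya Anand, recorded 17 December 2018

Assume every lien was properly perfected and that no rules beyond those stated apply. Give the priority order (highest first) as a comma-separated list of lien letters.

Effective dates after the stated exceptions: A was recorded within the 45-day window, so its effective date is the deed date 5 October 2018.
B, as an HOA assessment lien, has superpriority and ranks first.
Remaining liens by effective date: A (5 October 2018), E (17 December 2018), C (23 May 2019), D (15 December 2019).
A would otherwise be senior to E, so under the subordination agreement A and E exchange positions.

B, E, A, C, D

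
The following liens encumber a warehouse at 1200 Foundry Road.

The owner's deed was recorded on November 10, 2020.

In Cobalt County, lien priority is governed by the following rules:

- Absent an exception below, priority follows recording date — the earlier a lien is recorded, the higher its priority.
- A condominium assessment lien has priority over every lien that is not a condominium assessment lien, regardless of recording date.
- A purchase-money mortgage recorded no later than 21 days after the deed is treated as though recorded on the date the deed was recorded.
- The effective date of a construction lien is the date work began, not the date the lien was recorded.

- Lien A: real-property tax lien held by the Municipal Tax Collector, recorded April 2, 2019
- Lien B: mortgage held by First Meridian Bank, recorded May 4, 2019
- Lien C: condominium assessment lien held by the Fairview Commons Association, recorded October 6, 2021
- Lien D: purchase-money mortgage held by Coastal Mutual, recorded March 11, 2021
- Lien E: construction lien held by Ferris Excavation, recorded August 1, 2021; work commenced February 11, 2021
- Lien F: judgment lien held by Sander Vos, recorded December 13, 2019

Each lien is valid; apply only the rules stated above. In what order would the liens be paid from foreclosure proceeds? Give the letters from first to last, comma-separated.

C, A, B, F, E, D

Adjusting effective dates: D missed the 21-day window (121 days after the deed), so its recording date stands; E relates back to February 11, 2021 (work commenced).
C is a condominium assessment lien and takes priority over every other lien.
Ordering the rest by effective date: A (April 2, 2019), B (May 4, 2019), F (December 13, 2019), E (February 11, 2021), D (March 11, 2021).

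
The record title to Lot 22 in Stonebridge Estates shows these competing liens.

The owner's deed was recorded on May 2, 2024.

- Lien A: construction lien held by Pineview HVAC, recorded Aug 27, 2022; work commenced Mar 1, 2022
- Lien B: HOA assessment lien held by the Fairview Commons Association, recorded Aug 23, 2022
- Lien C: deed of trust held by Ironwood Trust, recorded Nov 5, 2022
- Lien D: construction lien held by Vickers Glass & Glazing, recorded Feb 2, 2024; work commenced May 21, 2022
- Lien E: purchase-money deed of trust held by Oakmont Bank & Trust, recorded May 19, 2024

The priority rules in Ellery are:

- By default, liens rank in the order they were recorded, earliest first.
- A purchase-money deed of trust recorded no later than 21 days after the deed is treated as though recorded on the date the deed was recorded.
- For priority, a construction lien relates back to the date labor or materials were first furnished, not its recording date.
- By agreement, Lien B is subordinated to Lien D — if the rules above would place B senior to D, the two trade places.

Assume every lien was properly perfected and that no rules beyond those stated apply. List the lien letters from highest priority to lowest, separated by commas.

A, D, B, C, E

Adjusting effective dates: A's effective date is Mar 1, 2022, when work began; D is treated as recorded May 21, 2022, the work-commencement date; E's effective date is the deed date, May 2, 2024.
Sorted by effective date: A (Mar 1, 2022), D (May 21, 2022), B (Aug 23, 2022), C (Nov 5, 2022), E (May 2, 2024).
Since B is not senior to D, the subordination leaves the order unchanged.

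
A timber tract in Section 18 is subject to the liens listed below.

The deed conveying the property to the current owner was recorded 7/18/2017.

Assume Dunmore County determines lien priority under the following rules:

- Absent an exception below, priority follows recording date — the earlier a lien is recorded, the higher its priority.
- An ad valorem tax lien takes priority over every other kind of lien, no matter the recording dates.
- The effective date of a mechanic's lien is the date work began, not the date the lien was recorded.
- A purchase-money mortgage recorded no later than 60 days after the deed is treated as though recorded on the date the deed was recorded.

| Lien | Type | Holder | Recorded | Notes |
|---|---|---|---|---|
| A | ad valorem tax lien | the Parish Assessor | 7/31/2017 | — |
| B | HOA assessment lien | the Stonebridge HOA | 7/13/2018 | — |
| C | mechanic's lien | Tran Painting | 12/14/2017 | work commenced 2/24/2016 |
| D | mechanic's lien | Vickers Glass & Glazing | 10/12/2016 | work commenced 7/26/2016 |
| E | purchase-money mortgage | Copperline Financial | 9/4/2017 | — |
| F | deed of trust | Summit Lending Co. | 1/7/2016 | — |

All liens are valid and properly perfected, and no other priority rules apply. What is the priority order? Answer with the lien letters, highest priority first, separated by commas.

Effective dates after the stated exceptions: C is treated as recorded 2/24/2016, the work-commencement date; D is treated as recorded 7/26/2016, the work-commencement date; E relates back to the deed date 7/18/2017.
A is an ad valorem tax lien and takes priority over every other lien.
Among the remaining liens, by effective date: F (1/7/2016), C (2/24/2016), D (7/26/2016), E (7/18/2017), B (7/13/2018).

A, F, C, D, E, B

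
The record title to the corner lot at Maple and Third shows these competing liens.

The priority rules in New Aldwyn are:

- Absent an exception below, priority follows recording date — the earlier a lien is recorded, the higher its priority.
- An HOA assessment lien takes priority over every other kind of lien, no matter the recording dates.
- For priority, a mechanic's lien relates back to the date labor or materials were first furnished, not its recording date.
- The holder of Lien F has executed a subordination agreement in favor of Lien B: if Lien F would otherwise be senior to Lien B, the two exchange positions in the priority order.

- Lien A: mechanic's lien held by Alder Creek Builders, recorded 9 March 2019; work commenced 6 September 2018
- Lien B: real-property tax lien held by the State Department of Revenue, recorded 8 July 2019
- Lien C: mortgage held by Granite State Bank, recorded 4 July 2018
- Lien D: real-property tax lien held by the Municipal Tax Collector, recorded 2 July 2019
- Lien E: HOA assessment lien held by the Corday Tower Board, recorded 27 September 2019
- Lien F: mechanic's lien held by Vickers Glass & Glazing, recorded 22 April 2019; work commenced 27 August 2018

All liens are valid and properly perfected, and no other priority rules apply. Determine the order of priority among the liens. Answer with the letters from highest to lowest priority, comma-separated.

E, C, B, A, D, F

First, effective dates: A is treated as recorded 6 September 2018, the work-commencement date; F relates back to 27 August 2018 (work commenced).
E, as an HOA assessment lien, has superpriority and ranks first.
The other liens, earliest effective date first: C (4 July 2018), F (27 August 2018), A (6 September 2018), D (2 July 2019), B (8 July 2019).
The subordination applies — F was senior to B — so F and B swap.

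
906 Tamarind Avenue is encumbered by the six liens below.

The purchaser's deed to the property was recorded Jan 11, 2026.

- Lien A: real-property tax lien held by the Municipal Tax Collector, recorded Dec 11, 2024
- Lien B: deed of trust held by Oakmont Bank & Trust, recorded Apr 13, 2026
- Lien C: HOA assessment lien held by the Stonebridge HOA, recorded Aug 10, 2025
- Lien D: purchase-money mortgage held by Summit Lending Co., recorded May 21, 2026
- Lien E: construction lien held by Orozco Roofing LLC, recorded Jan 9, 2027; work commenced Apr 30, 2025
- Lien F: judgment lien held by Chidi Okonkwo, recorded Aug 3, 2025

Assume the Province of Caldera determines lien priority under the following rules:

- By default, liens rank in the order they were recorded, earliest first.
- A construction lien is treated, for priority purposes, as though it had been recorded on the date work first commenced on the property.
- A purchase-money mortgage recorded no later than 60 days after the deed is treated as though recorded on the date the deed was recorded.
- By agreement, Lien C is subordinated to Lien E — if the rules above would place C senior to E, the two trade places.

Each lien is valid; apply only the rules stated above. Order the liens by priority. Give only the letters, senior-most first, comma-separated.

Adjusting effective dates: D missed the 60-day window (130 days after the deed), so its recording date stands; E relates back to Apr 30, 2025 (work commenced).
By effective date: A (Dec 11, 2024), E (Apr 30, 2025), F (Aug 3, 2025), C (Aug 10, 2025), B (Apr 13, 2026), D (May 21, 2026).
Since C is not senior to E, the subordination leaves the order unchanged.

A, E, F, C, B, D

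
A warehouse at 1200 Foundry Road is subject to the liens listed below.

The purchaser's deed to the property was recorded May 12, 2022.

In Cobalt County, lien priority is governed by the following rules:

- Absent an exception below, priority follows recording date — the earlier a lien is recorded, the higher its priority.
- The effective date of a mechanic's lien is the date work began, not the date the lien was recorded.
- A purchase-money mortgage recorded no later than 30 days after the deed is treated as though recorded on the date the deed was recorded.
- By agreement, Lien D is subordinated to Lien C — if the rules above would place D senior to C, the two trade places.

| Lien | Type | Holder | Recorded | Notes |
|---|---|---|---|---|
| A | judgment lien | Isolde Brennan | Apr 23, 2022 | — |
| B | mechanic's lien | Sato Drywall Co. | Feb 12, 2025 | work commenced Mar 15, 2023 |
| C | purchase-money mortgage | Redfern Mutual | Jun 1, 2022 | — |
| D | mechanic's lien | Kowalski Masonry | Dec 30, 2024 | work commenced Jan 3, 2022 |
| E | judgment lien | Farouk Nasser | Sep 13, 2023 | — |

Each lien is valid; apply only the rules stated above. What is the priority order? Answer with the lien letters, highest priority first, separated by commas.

First, effective dates: B is treated as recorded Mar 15, 2023, the work-commencement date; C was recorded within the 30-day window, so its effective date is the deed date May 12, 2022; D relates back to Jan 3, 2022 (work commenced).
By effective date: D (Jan 3, 2022), A (Apr 23, 2022), C (May 12, 2022), B (Mar 15, 2023), E (Sep 13, 2023).
D would otherwise be senior to C, so under the subordination agreement D and C exchange positions.

C, A, D, B, E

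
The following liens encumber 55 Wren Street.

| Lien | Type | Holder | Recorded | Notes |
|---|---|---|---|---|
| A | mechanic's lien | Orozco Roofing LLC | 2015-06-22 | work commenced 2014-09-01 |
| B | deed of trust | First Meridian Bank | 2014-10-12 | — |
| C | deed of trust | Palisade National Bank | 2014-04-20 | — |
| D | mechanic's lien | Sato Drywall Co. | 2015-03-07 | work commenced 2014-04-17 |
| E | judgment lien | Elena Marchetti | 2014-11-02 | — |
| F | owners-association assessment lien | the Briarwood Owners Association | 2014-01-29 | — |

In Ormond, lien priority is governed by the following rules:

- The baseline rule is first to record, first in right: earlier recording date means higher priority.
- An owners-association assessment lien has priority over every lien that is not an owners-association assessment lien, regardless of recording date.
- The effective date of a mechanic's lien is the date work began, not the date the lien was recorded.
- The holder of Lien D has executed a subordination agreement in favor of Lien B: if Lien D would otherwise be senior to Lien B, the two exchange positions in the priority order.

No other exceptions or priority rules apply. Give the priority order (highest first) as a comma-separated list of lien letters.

First, effective dates: A's effective date is 2014-09-01, when work began; D's effective date is 2014-04-17, when work began.
As an owners-association assessment lien, F is senior to every other lien.
Among the remaining liens, by effective date: D (2014-04-17), C (2014-04-20), A (2014-09-01), B (2014-10-12), E (2014-11-02).
D is senior to B before the subordination, so the two trade places.

F, B, C, A, D, E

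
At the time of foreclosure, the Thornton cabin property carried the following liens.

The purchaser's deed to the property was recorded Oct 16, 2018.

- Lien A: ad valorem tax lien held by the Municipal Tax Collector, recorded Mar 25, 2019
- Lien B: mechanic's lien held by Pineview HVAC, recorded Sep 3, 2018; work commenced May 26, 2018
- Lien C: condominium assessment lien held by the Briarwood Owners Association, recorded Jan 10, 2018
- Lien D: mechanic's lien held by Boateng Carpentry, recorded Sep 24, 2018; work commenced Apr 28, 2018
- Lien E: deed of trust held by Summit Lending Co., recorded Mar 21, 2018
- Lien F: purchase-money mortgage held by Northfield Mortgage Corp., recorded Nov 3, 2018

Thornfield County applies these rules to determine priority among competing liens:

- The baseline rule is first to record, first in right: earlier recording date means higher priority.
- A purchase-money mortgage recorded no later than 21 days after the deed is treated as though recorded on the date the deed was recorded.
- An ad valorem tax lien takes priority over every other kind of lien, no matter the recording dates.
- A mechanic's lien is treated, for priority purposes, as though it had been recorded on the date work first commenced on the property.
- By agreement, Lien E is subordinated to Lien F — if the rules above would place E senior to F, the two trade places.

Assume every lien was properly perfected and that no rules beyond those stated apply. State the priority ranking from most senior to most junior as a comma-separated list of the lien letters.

Adjusting effective dates: B is treated as recorded May 26, 2018, the work-commencement date; D's effective date is Apr 28, 2018, when work began; F relates back to the deed date Oct 16, 2018.
A, as an ad valorem tax lien, has superpriority and ranks first.
Remaining liens by effective date: C (Jan 10, 2018), E (Mar 21, 2018), D (Apr 28, 2018), B (May 26, 2018), F (Oct 16, 2018).
E would otherwise be senior to F, so under the subordination agreement E and F exchange positions.

A, C, F, D, B, E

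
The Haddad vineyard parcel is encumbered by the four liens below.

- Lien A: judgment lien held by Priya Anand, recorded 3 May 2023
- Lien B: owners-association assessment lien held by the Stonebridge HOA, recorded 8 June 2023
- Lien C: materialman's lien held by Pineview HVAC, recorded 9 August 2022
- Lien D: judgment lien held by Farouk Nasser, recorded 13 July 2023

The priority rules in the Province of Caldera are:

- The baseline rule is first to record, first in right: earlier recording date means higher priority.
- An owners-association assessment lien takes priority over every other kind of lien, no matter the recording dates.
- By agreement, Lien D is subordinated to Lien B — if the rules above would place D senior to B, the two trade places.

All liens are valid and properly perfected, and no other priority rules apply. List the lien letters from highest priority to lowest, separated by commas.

B, C, A, D

B, as an owners-association assessment lien, has superpriority and ranks first.
Ordering the rest by effective date: C (9 August 2022), A (3 May 2023), D (13 July 2023).
Since D is not senior to B, the subordination leaves the order unchanged.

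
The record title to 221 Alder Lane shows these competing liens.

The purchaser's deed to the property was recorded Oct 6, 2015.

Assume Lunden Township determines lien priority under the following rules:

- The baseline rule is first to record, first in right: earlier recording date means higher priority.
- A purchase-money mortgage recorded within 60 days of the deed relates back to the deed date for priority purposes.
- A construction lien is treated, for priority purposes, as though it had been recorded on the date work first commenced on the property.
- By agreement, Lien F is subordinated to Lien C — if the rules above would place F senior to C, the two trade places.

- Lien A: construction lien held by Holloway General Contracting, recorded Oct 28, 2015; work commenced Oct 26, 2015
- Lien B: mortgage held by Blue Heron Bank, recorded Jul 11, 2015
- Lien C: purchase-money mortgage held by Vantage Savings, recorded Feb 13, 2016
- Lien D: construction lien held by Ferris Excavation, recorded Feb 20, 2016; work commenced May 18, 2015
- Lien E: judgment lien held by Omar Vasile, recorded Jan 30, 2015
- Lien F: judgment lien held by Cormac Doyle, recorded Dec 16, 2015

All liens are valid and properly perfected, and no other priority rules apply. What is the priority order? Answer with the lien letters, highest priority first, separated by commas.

Effective dates after the stated exceptions: A relates back to Oct 26, 2015 (work commenced); C was recorded 130 days after the deed — beyond 60 days — so no relation-back applies; D is treated as recorded May 18, 2015, the work-commencement date.
Sorted by effective date: E (Jan 30, 2015), D (May 18, 2015), B (Jul 11, 2015), A (Oct 26, 2015), F (Dec 16, 2015), C (Feb 13, 2016).
Because F would otherwise rank above C, the subordination swaps them.

E, D, B, A, C, F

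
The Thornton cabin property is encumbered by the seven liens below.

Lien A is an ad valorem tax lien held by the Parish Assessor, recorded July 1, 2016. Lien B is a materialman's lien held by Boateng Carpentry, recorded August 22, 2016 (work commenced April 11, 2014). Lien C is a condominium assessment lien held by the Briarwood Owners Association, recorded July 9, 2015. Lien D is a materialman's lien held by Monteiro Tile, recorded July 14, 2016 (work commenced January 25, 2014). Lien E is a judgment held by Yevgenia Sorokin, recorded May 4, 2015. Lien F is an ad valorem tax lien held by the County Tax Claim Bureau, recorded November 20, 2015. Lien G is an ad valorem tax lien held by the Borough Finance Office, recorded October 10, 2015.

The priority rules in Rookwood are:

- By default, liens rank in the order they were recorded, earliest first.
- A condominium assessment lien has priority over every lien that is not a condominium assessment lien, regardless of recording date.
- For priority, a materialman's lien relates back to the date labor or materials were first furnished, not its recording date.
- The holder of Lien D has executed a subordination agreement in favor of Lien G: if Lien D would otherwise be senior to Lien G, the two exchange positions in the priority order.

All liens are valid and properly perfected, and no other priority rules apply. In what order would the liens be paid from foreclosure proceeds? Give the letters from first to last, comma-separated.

C, G, B, E, D, F, A

Effective dates after the stated exceptions: B is treated as recorded April 11, 2014, the work-commencement date; D's effective date is January 25, 2014, when work began.
As a condominium assessment lien, C is senior to every other lien.
The other liens, earliest effective date first: D (January 25, 2014), B (April 11, 2014), E (May 4, 2015), G (October 10, 2015), F (November 20, 2015), A (July 1, 2016).
Because D would otherwise rank above G, the subordination swaps them.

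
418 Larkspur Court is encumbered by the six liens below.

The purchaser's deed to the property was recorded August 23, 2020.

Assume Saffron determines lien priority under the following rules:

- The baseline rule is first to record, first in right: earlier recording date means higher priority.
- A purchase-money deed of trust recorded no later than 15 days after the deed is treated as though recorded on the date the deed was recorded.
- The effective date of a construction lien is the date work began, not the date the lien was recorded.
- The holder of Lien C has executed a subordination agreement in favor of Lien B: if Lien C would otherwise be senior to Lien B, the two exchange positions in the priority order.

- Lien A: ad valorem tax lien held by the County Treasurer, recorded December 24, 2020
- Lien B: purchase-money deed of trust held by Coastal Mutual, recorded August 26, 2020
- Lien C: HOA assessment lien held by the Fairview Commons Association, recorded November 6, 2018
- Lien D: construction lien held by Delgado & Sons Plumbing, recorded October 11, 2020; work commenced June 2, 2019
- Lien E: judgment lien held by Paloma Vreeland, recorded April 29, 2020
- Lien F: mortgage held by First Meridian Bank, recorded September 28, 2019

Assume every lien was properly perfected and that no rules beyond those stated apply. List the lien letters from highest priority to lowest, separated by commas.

B, D, F, E, C, A

Effective dates after the stated exceptions: B's effective date is the deed date, August 23, 2020; D's effective date is June 2, 2019, when work began.
Sorted by effective date: C (November 6, 2018), D (June 2, 2019), F (September 28, 2019), E (April 29, 2020), B (August 23, 2020), A (December 24, 2020).
C would otherwise be senior to B, so under the subordination agreement C and B exchange positions.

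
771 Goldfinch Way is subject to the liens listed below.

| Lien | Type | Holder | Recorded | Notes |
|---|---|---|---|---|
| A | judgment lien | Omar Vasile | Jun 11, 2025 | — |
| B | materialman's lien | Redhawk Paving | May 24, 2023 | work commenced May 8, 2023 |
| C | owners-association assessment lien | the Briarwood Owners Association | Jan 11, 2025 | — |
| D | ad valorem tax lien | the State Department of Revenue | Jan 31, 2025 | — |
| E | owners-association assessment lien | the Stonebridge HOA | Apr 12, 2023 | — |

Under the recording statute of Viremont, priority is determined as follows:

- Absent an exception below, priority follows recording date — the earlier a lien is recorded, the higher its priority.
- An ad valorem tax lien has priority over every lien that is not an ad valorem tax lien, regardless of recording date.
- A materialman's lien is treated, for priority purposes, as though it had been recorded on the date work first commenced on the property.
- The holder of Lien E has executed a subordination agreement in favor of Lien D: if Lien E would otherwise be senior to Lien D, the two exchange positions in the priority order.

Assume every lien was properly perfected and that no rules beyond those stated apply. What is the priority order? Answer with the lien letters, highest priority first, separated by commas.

D, E, B, C, A

Effective dates: B is treated as recorded May 8, 2023, the work-commencement date.
D is an ad valorem tax lien, so it outranks all other liens regardless of date.
The other liens, earliest effective date first: E (Apr 12, 2023), B (May 8, 2023), C (Jan 11, 2025), A (Jun 11, 2025).
Since E is not senior to D, the subordination leaves the order unchanged.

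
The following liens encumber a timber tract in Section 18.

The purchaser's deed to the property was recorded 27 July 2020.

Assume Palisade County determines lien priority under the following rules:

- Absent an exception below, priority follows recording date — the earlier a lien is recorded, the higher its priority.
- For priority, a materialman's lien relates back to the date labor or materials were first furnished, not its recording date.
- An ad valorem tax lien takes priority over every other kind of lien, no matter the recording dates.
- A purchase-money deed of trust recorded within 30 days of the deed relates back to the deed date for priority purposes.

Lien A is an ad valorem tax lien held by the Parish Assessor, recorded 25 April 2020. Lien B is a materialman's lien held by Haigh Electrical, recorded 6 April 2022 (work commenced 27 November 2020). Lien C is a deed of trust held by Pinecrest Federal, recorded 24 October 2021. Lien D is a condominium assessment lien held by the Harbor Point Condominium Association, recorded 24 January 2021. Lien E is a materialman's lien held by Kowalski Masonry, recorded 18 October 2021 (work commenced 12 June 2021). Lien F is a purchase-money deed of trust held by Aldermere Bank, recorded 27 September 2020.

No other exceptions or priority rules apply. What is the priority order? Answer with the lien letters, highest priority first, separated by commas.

A, F, B, D, E, C

Effective dates: B's effective date is 27 November 2020, when work began; E relates back to 12 June 2021 (work commenced); F missed the 30-day window (62 days after the deed), so its recording date stands.
A is an ad valorem tax lien and takes priority over every other lien.
The other liens, earliest effective date first: F (27 September 2020), B (27 November 2020), D (24 January 2021), E (12 June 2021), C (24 October 2021).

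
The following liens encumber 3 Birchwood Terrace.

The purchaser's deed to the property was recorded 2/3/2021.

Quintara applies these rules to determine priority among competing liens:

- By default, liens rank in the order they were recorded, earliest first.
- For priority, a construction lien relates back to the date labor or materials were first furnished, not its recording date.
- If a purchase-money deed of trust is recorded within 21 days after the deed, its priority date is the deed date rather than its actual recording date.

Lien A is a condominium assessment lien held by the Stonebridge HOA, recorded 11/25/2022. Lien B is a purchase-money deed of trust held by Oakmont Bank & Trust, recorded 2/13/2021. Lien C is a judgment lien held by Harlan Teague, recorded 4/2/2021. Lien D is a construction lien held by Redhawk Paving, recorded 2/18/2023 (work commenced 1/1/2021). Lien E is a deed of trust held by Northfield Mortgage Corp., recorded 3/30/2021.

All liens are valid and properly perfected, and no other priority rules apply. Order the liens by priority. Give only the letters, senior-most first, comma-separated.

Effective dates after the stated exceptions: B's effective date is the deed date, 2/3/2021; D relates back to 1/1/2021 (work commenced).
By effective date, earliest first: D (1/1/2021), B (2/3/2021), E (3/30/2021), C (4/2/2021), A (11/25/2022).

D, B, E, C, A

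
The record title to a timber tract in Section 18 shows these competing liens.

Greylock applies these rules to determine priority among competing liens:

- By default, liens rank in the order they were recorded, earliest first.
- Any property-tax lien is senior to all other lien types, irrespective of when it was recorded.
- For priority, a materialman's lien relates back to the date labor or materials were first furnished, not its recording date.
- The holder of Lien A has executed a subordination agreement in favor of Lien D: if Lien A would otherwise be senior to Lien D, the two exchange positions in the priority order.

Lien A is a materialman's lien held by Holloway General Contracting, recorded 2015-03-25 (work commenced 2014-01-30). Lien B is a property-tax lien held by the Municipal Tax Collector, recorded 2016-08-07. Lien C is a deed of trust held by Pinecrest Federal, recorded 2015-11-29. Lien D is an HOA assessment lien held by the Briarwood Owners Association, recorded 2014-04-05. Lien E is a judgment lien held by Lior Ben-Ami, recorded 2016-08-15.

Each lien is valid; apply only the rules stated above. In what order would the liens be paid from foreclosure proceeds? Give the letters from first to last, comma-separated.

Effective dates: A's effective date is 2014-01-30, when work began.
B, as a property-tax lien, has superpriority and ranks first.
Remaining liens by effective date: A (2014-01-30), D (2014-04-05), C (2015-11-29), E (2016-08-15).
The subordination applies — A was senior to D — so A and D swap.

B, D, A, C, E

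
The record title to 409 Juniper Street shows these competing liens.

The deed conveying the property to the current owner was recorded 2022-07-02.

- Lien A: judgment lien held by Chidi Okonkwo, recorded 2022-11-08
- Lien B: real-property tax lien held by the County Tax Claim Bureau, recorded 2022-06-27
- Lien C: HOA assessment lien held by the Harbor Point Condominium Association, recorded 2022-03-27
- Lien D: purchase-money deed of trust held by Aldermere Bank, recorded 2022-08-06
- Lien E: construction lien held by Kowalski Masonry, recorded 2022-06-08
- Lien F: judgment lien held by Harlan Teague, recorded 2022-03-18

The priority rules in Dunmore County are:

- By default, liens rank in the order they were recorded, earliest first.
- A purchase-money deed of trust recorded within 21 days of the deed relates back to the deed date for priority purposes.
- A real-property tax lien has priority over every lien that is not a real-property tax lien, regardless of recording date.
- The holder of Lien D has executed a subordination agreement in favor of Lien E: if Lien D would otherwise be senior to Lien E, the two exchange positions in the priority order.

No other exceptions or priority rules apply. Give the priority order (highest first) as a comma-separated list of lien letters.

Adjusting effective dates: D missed the 21-day window (35 days after the deed), so its recording date stands.
B is a real-property tax lien, so it outranks all other liens regardless of date.
Ordering the rest by effective date: F (2022-03-18), C (2022-03-27), E (2022-06-08), D (2022-08-06), A (2022-11-08).
Since D is not senior to E, the subordination leaves the order unchanged.

B, F, C, E, D, A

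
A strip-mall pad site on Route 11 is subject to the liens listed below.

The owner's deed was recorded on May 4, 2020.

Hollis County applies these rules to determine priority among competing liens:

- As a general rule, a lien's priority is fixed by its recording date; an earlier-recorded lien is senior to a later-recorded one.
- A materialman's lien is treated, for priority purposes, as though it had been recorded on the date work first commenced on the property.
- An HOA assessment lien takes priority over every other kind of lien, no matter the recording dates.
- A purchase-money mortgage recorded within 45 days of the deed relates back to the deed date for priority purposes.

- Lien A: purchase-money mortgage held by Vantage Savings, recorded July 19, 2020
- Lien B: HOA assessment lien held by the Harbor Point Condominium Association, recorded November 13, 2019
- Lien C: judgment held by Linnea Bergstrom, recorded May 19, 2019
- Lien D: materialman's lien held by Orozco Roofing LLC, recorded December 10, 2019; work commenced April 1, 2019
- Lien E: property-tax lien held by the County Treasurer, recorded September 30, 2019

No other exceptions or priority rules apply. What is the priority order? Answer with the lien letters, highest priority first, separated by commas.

B, D, C, E, A

Effective dates: A missed the 45-day window (76 days after the deed), so its recording date stands; D is treated as recorded April 1, 2019, the work-commencement date.
B, as an HOA assessment lien, has superpriority and ranks first.
Ordering the rest by effective date: D (April 1, 2019), C (May 19, 2019), E (September 30, 2019), A (July 19, 2020).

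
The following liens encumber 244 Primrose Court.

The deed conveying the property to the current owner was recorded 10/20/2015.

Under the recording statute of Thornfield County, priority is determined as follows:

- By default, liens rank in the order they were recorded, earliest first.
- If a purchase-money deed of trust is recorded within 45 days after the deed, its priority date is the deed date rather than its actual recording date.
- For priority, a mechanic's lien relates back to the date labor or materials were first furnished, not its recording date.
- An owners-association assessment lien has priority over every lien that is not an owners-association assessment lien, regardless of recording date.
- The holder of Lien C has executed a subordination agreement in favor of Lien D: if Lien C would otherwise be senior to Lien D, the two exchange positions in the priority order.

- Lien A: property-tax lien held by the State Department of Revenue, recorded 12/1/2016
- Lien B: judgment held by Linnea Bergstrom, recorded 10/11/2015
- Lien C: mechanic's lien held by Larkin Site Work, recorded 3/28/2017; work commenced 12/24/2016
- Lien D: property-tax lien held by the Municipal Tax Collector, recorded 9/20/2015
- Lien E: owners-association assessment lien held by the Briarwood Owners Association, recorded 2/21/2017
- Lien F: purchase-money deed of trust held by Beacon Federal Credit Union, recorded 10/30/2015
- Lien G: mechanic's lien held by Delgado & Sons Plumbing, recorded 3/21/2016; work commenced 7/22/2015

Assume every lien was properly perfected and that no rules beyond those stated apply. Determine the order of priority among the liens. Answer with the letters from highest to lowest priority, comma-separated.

E, G, D, B, F, A, C

Effective dates after the stated exceptions: C relates back to 12/24/2016 (work commenced); F relates back to the deed date 10/20/2015; G is treated as recorded 7/22/2015, the work-commencement date.
E, as an owners-association assessment lien, has superpriority and ranks first.
Remaining liens by effective date: G (7/22/2015), D (9/20/2015), B (10/11/2015), F (10/20/2015), A (12/1/2016), C (12/24/2016).
Since C is not senior to D, the subordination leaves the order unchanged.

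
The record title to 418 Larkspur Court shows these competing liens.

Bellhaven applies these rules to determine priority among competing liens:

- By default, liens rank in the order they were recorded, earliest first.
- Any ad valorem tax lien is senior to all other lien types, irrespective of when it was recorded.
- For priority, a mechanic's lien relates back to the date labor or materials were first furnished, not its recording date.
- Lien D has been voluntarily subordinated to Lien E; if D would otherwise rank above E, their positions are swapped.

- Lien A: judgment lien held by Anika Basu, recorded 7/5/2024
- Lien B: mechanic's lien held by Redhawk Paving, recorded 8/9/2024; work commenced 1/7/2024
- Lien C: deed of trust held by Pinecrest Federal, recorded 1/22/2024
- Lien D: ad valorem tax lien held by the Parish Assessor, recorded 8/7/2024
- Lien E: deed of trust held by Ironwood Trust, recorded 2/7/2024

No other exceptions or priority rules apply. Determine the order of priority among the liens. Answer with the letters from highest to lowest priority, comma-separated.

E, B, C, D, A

First, effective dates: B is treated as recorded 1/7/2024, the work-commencement date.
D, as an ad valorem tax lien, has superpriority and ranks first.
Among the remaining liens, by effective date: B (1/7/2024), C (1/22/2024), E (2/7/2024), A (7/5/2024).
The subordination applies — D was senior to E — so D and E swap.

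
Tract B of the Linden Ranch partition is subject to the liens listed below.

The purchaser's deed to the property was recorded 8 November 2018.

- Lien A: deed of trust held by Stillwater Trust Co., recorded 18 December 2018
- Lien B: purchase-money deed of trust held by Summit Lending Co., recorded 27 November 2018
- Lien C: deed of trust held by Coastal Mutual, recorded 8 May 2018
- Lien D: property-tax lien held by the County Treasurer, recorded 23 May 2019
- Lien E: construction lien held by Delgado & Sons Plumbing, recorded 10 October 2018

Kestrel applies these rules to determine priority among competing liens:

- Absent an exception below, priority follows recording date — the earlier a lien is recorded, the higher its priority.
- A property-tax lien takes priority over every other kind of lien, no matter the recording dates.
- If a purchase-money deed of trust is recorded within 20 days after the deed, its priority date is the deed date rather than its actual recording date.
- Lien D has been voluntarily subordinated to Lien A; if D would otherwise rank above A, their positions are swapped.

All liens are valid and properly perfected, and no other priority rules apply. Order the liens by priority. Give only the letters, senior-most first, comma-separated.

Adjusting effective dates: B's effective date is the deed date, 8 November 2018.
As a property-tax lien, D is senior to every other lien.
Remaining liens by effective date: C (8 May 2018), E (10 October 2018), B (8 November 2018), A (18 December 2018).
D would otherwise be senior to A, so under the subordination agreement D and A exchange positions.

A, C, E, B, D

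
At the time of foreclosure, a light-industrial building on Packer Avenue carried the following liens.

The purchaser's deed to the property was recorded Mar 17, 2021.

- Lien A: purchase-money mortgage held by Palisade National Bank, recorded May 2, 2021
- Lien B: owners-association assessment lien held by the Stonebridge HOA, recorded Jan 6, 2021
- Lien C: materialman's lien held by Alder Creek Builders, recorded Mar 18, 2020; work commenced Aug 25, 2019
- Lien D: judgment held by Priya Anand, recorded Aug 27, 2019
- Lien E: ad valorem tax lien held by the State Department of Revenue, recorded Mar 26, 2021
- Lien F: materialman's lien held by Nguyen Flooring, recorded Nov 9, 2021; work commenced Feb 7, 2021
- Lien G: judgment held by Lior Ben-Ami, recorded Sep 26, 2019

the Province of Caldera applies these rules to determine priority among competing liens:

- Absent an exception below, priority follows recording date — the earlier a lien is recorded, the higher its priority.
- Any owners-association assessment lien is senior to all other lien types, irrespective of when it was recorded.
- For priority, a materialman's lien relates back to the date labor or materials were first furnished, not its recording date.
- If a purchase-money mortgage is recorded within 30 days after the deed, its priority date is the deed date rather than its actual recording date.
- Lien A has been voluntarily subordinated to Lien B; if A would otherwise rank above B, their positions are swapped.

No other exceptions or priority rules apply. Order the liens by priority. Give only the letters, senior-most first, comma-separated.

B, C, D, G, F, E, A

Adjusting effective dates: A was recorded 46 days after the deed, outside the 30-day window, so it keeps its recording date; C is treated as recorded Aug 25, 2019, the work-commencement date; F relates back to Feb 7, 2021 (work commenced).
B is an owners-association assessment lien, so it outranks all other liens regardless of date.
The other liens, earliest effective date first: C (Aug 25, 2019), D (Aug 27, 2019), G (Sep 26, 2019), F (Feb 7, 2021), E (Mar 26, 2021), A (May 2, 2021).
A already ranks below B; the subordination has no effect.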